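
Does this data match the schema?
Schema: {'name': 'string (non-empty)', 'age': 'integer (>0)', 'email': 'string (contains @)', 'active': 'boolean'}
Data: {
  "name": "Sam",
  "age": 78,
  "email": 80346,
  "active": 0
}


Validating each field against schema:
  name: OK (non-empty string)
  age: OK (positive integer)
  email: FAIL (80346 is not a string)
  active: FAIL (0 is not a boolean)

Result: INVALID (2 errors: email, active)

INVALID (2 errors: email, active)


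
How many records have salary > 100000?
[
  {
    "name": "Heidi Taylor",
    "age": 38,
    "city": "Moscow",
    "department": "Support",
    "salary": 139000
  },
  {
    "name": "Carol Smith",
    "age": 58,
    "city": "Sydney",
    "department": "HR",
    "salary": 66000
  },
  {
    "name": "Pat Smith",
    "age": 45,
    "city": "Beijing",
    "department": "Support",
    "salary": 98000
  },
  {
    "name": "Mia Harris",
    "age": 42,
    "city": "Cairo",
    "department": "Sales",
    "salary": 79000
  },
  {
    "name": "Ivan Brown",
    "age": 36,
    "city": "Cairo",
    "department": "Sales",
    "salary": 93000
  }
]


Data: 5 records
Condition: salary > 100000

Checking each record:
  Heidi Taylor: 139000 MATCH
  Carol Smith: 66000
  Pat Smith: 98000
  Mia Harris: 79000
  Ivan Brown: 93000

Count: 1

1


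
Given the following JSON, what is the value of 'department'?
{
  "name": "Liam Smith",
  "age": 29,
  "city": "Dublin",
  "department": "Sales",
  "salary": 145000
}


Looking up field 'department'
Value: Sales

Sales


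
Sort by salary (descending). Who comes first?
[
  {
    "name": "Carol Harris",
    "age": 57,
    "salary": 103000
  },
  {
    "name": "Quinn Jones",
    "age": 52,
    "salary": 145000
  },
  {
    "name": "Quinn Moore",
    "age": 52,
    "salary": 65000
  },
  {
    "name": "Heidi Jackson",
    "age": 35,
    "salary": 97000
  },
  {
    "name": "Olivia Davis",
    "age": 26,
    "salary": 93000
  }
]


Sort by: salary (descending)

Sorted order:
  1. Quinn Jones (salary = 145000)
  2. Carol Harris (salary = 103000)
  3. Heidi Jackson (salary = 97000)
  4. Olivia Davis (salary = 93000)
  5. Quinn Moore (salary = 65000)

First: Quinn Jones

Quinn Jones


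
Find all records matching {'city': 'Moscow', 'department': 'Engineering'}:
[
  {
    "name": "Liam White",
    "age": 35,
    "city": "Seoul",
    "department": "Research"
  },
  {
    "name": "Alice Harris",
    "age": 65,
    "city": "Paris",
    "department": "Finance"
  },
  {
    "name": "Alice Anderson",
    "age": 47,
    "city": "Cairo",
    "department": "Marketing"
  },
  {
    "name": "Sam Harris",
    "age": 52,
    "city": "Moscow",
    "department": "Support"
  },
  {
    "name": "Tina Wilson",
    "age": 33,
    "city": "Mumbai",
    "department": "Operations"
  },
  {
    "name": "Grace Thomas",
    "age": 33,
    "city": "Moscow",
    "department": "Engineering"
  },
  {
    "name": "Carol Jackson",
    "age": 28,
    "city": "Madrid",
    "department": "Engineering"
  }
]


Search criteria: {'city': 'Moscow', 'department': 'Engineering'}

Checking 7 records:
  Liam White: {city: Seoul, department: Research}
  Alice Harris: {city: Paris, department: Finance}
  Alice Anderson: {city: Cairo, department: Marketing}
  Sam Harris: {city: Moscow, department: Support}
  Tina Wilson: {city: Mumbai, department: Operations}
  Grace Thomas: {city: Moscow, department: Engineering} <-- MATCH
  Carol Jackson: {city: Madrid, department: Engineering}

Matches: ["Grace Thomas"]

["Grace Thomas"]


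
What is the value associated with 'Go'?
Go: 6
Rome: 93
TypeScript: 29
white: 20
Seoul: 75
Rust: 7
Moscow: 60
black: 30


Looking up key 'Go'
Value: 6

6


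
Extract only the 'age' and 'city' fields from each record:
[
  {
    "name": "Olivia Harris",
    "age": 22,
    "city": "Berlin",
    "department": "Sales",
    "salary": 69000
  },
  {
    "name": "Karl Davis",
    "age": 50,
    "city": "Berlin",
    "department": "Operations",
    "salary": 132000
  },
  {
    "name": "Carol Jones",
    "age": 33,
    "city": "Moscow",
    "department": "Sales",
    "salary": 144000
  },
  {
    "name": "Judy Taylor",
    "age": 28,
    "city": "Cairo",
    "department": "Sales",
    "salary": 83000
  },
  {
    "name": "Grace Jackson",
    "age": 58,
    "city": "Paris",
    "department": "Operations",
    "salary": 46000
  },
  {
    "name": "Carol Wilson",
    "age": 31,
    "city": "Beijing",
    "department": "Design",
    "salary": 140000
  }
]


Original: 6 records with fields: name, age, city, department, salary
Keep: ['age', 'city']
Drop: ['name', 'department', 'salary']
Result: 6 records, 2 fields each

[
  {
    "age": 22,
    "city": "Berlin"
  },
  {
    "age": 50,
    "city": "Berlin"
  },
  {
    "age": 33,
    "city": "Moscow"
  },
  {
    "age": 28,
    "city": "Cairo"
  },
  {
    "age": 58,
    "city": "Paris"
  },
  {
    "age": 31,
    "city": "Beijing"
  }
]


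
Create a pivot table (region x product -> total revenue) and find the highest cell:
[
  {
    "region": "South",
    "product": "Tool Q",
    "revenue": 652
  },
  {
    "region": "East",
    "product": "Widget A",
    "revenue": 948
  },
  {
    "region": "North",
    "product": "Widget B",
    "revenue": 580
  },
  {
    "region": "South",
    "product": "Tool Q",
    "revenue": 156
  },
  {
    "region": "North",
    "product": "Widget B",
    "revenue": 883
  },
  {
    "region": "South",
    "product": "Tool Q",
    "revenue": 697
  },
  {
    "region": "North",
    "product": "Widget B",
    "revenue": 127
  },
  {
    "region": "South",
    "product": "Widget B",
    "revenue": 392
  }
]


Pivot: region (rows) x product (columns) -> total revenue

     Tool Q        Widget A      Widget B    
East             0           948             0  
North            0             0          1590  
South         1505             0           392  

Highest: North / Widget B = $1590

North / Widget B = $1590


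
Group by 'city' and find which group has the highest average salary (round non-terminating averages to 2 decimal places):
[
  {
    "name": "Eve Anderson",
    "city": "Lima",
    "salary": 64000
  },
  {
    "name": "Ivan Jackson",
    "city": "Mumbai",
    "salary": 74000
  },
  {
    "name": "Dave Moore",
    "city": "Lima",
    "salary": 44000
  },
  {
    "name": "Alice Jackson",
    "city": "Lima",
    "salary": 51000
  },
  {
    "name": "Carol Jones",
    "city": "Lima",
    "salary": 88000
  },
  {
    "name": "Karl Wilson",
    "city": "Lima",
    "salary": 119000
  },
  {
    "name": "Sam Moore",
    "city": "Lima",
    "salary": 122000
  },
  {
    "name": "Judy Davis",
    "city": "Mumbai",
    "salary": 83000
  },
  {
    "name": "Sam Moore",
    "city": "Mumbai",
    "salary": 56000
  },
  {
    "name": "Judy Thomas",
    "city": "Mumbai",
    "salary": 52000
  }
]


Group by: city

Groups:
  Lima: 6 people, avg salary = 488000/6 ≈ $81333.33
  Mumbai: 4 people, avg salary = 265000/4 = $66250

Highest average salary: Lima (≈$81333.33)

Lima (≈$81333.33)


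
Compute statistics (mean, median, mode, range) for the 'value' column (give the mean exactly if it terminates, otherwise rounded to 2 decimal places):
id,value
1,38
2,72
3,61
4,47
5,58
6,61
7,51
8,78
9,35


Data: [38, 72, 61, 47, 58, 61, 51, 78, 35]
Count: 9
Sum: 501
Mean: 501/9 ≈ 55.67 (rounded to 2 decimal places)
Sorted: [35, 38, 47, 51, 58, 61, 61, 72, 78]
Median: 58.0
Mode: 61 (2 times)
Range: 78 - 35 = 43
Min: 35, Max: 78

mean≈55.67, median=58.0, mode=61, range=43


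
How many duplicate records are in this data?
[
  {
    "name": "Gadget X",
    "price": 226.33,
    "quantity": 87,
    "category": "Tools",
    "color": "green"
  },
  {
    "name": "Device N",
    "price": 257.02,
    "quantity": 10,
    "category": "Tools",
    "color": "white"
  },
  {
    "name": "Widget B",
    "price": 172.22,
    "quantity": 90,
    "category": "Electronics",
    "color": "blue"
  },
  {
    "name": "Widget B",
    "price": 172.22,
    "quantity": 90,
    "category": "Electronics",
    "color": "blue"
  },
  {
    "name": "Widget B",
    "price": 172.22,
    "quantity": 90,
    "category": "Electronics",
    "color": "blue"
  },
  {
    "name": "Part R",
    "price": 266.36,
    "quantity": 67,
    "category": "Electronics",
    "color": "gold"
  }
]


Checking 6 records for duplicates:

  Row 1: Gadget X ($226.33, qty 87)
  Row 2: Device N ($257.02, qty 10)
  Row 3: Widget B ($172.22, qty 90)
  Row 4: Widget B ($172.22, qty 90) <-- DUPLICATE
  Row 5: Widget B ($172.22, qty 90) <-- DUPLICATE
  Row 6: Part R ($266.36, qty 67)

Duplicates found: 2
Unique records: 4

2 duplicates, 4 unique


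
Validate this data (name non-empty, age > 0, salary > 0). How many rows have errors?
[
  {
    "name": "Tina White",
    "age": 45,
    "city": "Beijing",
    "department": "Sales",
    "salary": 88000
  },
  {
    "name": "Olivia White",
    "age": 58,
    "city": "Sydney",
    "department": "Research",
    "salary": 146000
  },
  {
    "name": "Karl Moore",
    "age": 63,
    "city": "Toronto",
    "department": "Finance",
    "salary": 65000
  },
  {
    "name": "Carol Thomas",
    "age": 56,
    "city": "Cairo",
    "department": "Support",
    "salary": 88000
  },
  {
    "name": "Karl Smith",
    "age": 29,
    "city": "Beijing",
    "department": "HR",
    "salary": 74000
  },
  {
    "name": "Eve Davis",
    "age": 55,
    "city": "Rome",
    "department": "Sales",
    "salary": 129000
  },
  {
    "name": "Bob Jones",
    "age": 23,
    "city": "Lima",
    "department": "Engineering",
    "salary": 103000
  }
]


Validating 7 records:
Rules: name non-empty, age > 0, salary > 0

  Row 1 (Tina White): OK
  Row 2 (Olivia White): OK
  Row 3 (Karl Moore): OK
  Row 4 (Carol Thomas): OK
  Row 5 (Karl Smith): OK
  Row 6 (Eve Davis): OK
  Row 7 (Bob Jones): OK

Total errors: 0

0 errors


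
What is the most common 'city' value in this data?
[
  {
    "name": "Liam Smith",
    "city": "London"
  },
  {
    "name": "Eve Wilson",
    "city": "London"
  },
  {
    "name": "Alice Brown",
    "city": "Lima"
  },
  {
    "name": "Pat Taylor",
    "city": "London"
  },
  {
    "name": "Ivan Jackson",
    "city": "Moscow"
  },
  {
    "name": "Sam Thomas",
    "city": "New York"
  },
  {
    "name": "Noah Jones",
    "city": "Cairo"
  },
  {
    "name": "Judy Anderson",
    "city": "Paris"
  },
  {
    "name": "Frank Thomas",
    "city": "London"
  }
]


Counting 'city' values across 9 records:

  London: 4 ####
  Lima: 1 #
  Moscow: 1 #
  New York: 1 #
  Cairo: 1 #
  Paris: 1 #

Most common: London (4 times)

London (4 times)


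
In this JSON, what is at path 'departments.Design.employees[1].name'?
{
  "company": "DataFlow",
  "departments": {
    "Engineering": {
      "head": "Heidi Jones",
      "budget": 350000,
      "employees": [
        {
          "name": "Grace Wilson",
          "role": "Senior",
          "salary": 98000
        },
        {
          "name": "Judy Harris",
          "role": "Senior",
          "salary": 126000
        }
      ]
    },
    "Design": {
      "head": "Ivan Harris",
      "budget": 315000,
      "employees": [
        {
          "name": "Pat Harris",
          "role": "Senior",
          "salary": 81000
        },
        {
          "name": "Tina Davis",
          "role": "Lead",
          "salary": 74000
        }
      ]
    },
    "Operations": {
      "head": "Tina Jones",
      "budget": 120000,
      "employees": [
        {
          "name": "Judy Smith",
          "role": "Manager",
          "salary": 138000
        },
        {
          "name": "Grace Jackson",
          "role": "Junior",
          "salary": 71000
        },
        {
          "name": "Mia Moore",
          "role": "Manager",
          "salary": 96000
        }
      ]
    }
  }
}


Path: departments.Design.employees[1].name

Navigate:
  -> departments
  -> Design
  -> employees[1].name = 'Tina Davis'

Tina Davis


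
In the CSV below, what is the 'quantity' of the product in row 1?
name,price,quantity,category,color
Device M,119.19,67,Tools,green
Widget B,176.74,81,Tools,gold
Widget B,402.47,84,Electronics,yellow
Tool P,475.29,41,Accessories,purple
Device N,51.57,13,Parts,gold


Query: Row 1 ('Device M'), column 'quantity'
Value: 67

67


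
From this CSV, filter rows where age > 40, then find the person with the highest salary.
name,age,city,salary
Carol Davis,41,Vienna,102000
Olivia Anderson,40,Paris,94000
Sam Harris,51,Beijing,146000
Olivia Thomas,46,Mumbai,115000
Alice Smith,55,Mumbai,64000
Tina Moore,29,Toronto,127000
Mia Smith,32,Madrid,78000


Filter: age > 40
Sort by: salary (descending)

Filtered records (4):
  Sam Harris, age 51, salary $146000
  Olivia Thomas, age 46, salary $115000
  Carol Davis, age 41, salary $102000
  Alice Smith, age 55, salary $64000

Highest salary: Sam Harris ($146000)

Sam Harris


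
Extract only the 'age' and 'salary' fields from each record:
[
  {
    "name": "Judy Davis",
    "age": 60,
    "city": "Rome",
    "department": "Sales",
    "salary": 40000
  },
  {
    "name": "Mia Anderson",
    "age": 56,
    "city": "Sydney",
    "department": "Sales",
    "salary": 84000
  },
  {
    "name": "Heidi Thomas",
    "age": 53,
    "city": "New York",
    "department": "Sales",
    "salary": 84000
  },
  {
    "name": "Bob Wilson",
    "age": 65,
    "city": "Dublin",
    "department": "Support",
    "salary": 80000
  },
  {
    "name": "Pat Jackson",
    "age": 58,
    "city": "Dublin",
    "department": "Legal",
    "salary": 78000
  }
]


Original: 5 records with fields: name, age, city, department, salary
Keep: ['age', 'salary']
Drop: ['name', 'city', 'department']
Result: 5 records, 2 fields each

[
  {
    "age": 60,
    "salary": 40000
  },
  {
    "age": 56,
    "salary": 84000
  },
  {
    "age": 53,
    "salary": 84000
  },
  {
    "age": 65,
    "salary": 80000
  },
  {
    "age": 58,
    "salary": 78000
  }
]


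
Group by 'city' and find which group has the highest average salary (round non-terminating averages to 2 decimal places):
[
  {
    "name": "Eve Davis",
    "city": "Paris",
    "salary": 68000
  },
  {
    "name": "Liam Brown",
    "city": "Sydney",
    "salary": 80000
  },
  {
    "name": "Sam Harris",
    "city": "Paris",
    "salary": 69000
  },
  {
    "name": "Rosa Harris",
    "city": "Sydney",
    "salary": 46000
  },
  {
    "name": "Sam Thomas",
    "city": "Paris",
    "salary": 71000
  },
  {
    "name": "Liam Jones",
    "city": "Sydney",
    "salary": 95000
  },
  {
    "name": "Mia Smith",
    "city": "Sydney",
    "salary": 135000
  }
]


Group by: city

Groups:
  Paris: 3 people, avg salary = 208000/3 ≈ $69333.33
  Sydney: 4 people, avg salary = 356000/4 = $89000

Highest average salary: Sydney ($89000)

Sydney ($89000)


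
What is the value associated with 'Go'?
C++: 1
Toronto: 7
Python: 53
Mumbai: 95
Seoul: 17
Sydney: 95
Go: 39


Looking up key 'Go'
Value: 39

39


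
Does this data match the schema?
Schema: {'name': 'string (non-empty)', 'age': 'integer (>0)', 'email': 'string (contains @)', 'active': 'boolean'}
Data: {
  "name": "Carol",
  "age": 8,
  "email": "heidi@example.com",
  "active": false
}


Validating each field against schema:
  name: OK (non-empty string)
  age: OK (positive integer)
  email: OK (string with @)
  active: OK (boolean)

Result: VALID

VALID


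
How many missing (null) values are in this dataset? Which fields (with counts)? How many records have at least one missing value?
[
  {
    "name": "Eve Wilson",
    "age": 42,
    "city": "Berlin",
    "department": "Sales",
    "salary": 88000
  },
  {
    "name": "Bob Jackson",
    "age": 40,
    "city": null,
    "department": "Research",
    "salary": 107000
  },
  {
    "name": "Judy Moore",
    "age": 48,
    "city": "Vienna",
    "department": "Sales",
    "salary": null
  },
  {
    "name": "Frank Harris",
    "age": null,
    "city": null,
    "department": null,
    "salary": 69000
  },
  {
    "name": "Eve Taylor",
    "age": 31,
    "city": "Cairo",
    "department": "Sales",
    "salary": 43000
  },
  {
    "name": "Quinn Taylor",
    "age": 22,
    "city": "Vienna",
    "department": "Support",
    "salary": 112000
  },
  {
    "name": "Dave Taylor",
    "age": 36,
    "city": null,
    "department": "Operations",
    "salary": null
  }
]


Checking for missing (null) values in 7 records:

  Eve Wilson: complete
  Bob Jackson: city
  Judy Moore: salary
  Frank Harris: age, city, department
  Eve Taylor: complete
  Quinn Taylor: complete
  Dave Taylor: city, salary

Per field:
  name: 0 missing
  age: 1 missing
  city: 3 missing
  department: 1 missing
  salary: 2 missing

Total missing values: 7
Records with any missing: 4

7 missing values (age: 1, city: 3, department: 1, salary: 2); 4 incomplete records


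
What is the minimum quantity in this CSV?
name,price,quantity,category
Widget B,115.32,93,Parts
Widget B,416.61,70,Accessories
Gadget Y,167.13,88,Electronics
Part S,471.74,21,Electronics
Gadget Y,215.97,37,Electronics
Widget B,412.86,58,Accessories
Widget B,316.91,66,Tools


Computing minimum quantity:
Values: [93, 70, 88, 21, 37, 58, 66]
Min = 21

21


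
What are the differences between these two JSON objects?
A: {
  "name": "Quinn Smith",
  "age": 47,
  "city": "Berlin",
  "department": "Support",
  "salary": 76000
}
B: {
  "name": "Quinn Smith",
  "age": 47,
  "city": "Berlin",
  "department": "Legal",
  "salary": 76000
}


Comparing each field (in key order):
  name: same
  age: same
  city: same
  department: DIFFERENT
  salary: same
Differences:
  department: Support -> Legal

1 field(s) changed

1 change: department


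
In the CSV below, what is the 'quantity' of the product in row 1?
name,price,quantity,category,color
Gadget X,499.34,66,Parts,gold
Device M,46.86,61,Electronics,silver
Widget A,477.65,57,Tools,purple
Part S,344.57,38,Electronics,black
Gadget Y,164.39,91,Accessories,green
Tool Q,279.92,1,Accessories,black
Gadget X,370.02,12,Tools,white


Query: Row 1 ('Gadget X'), column 'quantity'
Value: 66

66


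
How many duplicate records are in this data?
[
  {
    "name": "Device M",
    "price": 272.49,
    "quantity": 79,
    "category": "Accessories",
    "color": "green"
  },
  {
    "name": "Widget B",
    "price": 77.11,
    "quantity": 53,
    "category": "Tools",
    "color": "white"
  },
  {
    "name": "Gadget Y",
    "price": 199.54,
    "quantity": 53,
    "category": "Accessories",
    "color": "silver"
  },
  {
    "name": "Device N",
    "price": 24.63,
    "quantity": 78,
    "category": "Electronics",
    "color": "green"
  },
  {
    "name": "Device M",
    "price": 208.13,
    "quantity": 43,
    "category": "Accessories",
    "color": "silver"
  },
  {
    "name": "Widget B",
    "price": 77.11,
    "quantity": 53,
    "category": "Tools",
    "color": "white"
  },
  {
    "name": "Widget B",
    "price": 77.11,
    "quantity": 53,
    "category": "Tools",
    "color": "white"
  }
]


Checking 7 records for duplicates:

  Row 1: Device M ($272.49, qty 79)
  Row 2: Widget B ($77.11, qty 53)
  Row 3: Gadget Y ($199.54, qty 53)
  Row 4: Device N ($24.63, qty 78)
  Row 5: Device M ($208.13, qty 43)
  Row 6: Widget B ($77.11, qty 53) <-- DUPLICATE
  Row 7: Widget B ($77.11, qty 53) <-- DUPLICATE

Duplicates found: 2
Unique records: 5

2 duplicates, 5 unique


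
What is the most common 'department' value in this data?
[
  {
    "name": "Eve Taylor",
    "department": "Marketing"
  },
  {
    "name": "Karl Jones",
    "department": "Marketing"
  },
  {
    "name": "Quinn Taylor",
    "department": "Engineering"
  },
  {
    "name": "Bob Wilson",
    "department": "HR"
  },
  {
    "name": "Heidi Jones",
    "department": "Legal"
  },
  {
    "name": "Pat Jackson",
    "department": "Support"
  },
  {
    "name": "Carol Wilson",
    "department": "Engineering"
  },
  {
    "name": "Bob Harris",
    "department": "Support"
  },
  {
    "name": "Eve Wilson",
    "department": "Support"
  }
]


Counting 'department' values across 9 records:

  Support: 3 ###
  Marketing: 2 ##
  Engineering: 2 ##
  HR: 1 #
  Legal: 1 #

Most common: Support (3 times)

Support (3 times)


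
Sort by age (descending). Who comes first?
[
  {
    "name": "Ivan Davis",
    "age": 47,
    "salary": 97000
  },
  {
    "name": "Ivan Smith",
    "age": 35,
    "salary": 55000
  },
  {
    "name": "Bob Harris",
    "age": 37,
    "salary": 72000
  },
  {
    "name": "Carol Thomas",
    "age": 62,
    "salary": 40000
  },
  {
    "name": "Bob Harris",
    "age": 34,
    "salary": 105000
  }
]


Sort by: age (descending)

Sorted order:
  1. Carol Thomas (age = 62)
  2. Ivan Davis (age = 47)
  3. Bob Harris (age = 37)
  4. Ivan Smith (age = 35)
  5. Bob Harris (age = 34)

First: Carol Thomas

Carol Thomas


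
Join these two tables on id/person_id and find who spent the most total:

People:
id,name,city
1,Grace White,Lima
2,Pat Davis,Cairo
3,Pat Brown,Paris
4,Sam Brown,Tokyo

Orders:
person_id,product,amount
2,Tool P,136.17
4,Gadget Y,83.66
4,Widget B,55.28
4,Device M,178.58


Join on: people.id = orders.person_id

Joined rows:
  Pat Davis (Cairo) bought Tool P for $136.17
  Sam Brown (Tokyo) bought Gadget Y for $83.66
  Sam Brown (Tokyo) bought Widget B for $55.28
  Sam Brown (Tokyo) bought Device M for $178.58

Total per person:
  Sam Brown: $317.52
  Pat Davis: $136.17

Top spender: Sam Brown ($317.52)

Sam Brown ($317.52)


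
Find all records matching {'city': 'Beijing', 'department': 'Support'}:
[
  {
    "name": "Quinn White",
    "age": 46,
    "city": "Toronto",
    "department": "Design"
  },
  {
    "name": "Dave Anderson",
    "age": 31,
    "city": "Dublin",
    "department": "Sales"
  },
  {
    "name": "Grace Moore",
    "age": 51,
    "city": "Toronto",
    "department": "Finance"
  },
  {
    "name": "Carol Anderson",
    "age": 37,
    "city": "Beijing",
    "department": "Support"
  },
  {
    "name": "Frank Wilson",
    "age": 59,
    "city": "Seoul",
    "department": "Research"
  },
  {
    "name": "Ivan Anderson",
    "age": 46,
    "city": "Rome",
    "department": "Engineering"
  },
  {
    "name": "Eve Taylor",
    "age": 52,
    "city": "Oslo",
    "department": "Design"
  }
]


Search criteria: {'city': 'Beijing', 'department': 'Support'}

Checking 7 records:
  Quinn White: {city: Toronto, department: Design}
  Dave Anderson: {city: Dublin, department: Sales}
  Grace Moore: {city: Toronto, department: Finance}
  Carol Anderson: {city: Beijing, department: Support} <-- MATCH
  Frank Wilson: {city: Seoul, department: Research}
  Ivan Anderson: {city: Rome, department: Engineering}
  Eve Taylor: {city: Oslo, department: Design}

Matches: ["Carol Anderson"]

["Carol Anderson"]


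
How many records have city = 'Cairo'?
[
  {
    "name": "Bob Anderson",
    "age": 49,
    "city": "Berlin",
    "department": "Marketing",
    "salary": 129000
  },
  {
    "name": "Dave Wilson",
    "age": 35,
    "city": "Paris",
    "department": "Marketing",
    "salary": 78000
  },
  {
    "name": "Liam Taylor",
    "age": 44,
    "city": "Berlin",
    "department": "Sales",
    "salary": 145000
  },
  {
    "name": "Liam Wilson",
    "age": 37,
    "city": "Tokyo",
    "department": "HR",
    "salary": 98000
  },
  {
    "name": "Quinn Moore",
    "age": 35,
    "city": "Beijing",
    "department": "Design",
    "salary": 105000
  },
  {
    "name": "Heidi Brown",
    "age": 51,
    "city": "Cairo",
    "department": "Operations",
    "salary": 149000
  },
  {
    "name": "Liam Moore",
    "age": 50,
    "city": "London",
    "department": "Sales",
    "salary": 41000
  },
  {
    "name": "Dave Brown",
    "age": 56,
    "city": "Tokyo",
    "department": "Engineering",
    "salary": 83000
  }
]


Data: 8 records
Condition: city = 'Cairo'

Checking each record:
  Bob Anderson: Berlin
  Dave Wilson: Paris
  Liam Taylor: Berlin
  Liam Wilson: Tokyo
  Quinn Moore: Beijing
  Heidi Brown: Cairo MATCH
  Liam Moore: London
  Dave Brown: Tokyo

Count: 1

1


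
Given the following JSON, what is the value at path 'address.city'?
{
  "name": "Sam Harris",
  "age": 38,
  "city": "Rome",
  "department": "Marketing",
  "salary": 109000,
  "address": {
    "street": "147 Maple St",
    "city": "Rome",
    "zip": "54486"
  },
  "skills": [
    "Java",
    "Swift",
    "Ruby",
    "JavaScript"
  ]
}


Query: address.city
Path: address -> city
Value: Rome

Rome


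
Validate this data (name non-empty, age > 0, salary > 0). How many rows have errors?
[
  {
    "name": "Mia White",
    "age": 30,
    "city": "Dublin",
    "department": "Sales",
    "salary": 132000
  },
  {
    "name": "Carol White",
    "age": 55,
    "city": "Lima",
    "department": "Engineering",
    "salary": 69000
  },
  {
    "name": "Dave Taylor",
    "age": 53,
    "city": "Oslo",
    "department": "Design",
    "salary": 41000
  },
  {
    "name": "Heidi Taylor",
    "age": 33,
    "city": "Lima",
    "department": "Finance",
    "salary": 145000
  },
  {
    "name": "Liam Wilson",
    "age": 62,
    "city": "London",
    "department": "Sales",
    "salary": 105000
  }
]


Validating 5 records:
Rules: name non-empty, age > 0, salary > 0

  Row 1 (Mia White): OK
  Row 2 (Carol White): OK
  Row 3 (Dave Taylor): OK
  Row 4 (Heidi Taylor): OK
  Row 5 (Liam Wilson): OK

Total errors: 0

0 errors


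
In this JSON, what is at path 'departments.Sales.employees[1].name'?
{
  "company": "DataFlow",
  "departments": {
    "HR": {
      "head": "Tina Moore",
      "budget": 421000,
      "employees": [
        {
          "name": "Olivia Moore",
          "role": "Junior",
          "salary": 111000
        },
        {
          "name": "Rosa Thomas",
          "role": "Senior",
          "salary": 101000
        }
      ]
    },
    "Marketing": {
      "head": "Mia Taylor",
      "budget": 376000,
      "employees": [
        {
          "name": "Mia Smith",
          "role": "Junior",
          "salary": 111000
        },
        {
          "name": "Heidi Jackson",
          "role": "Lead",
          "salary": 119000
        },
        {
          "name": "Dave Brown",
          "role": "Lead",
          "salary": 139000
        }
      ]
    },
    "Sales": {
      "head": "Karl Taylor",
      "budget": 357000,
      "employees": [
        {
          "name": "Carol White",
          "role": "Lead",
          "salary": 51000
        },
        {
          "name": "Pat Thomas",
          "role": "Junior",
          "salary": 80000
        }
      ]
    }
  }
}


Path: departments.Sales.employees[1].name

Navigate:
  -> departments
  -> Sales
  -> employees[1].name = 'Pat Thomas'

Pat Thomas


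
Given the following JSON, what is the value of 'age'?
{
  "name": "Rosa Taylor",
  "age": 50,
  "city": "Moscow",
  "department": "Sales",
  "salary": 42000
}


Looking up field 'age'
Value: 50

50


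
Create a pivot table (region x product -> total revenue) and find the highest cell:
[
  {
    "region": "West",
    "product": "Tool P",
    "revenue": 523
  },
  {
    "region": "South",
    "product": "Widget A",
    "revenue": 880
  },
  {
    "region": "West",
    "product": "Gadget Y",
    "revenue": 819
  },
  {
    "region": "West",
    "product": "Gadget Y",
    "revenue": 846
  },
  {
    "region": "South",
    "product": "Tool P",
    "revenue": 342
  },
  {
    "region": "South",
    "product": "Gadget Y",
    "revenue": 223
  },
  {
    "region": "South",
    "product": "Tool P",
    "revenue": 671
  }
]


Pivot: region (rows) x product (columns) -> total revenue

     Gadget Y      Tool P        Widget A    
South          223          1013           880  
West          1665           523             0  

Highest: West / Gadget Y = $1665

West / Gadget Y = $1665


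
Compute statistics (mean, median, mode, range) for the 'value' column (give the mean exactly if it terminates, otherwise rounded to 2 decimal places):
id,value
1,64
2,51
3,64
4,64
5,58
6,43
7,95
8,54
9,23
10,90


Data: [64, 51, 64, 64, 58, 43, 95, 54, 23, 90]
Count: 10
Sum: 606
Mean: 606/10 = 60.6
Sorted: [23, 43, 51, 54, 58, 64, 64, 64, 90, 95]
Median: 61.0
Mode: 64 (3 times)
Range: 95 - 23 = 72
Min: 23, Max: 95

mean=60.6, median=61.0, mode=64, range=72


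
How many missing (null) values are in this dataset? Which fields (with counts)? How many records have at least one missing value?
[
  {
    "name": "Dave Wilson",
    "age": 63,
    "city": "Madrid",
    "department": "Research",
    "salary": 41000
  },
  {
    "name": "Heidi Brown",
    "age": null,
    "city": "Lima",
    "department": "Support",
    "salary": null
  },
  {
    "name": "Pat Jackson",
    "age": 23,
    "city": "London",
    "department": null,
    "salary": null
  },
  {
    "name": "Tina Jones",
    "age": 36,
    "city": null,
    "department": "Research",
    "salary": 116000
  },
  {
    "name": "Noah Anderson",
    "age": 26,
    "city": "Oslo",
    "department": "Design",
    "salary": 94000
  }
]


Checking for missing (null) values in 5 records:

  Dave Wilson: complete
  Heidi Brown: age, salary
  Pat Jackson: department, salary
  Tina Jones: city
  Noah Anderson: complete

Per field:
  name: 0 missing
  age: 1 missing
  city: 1 missing
  department: 1 missing
  salary: 2 missing

Total missing values: 5
Records with any missing: 3

5 missing values (age: 1, city: 1, department: 1, salary: 2); 3 incomplete records


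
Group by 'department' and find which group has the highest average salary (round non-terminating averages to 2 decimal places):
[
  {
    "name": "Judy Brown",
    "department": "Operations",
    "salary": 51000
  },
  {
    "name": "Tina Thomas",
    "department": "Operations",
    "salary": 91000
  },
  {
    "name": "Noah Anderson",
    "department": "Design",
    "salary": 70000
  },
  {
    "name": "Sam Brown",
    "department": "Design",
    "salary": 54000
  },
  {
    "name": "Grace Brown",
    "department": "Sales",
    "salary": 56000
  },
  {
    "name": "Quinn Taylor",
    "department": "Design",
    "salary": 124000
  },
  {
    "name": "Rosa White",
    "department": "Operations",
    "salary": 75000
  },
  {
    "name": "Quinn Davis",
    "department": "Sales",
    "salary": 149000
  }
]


Group by: department

Groups:
  Design: 3 people, avg salary = 248000/3 ≈ $82666.67
  Operations: 3 people, avg salary = 217000/3 ≈ $72333.33
  Sales: 2 people, avg salary = 205000/2 = $102500

Highest average salary: Sales ($102500)

Sales ($102500)


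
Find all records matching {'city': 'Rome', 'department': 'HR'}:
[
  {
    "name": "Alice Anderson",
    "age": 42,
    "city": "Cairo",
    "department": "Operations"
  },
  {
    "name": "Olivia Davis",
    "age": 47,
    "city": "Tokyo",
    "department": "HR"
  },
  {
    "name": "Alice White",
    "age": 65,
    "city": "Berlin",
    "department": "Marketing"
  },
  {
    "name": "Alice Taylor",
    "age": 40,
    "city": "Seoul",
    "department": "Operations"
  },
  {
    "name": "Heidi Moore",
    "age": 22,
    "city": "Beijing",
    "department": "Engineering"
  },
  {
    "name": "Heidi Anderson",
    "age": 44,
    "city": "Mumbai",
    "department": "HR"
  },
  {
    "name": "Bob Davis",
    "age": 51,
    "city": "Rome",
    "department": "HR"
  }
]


Search criteria: {'city': 'Rome', 'department': 'HR'}

Checking 7 records:
  Alice Anderson: {city: Cairo, department: Operations}
  Olivia Davis: {city: Tokyo, department: HR}
  Alice White: {city: Berlin, department: Marketing}
  Alice Taylor: {city: Seoul, department: Operations}
  Heidi Moore: {city: Beijing, department: Engineering}
  Heidi Anderson: {city: Mumbai, department: HR}
  Bob Davis: {city: Rome, department: HR} <-- MATCH

Matches: ["Bob Davis"]

["Bob Davis"]


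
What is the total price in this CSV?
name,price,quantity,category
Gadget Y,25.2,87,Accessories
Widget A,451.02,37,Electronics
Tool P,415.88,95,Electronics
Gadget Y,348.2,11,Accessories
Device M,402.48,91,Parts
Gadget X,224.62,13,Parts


Computing total price:
Values: [25.2, 451.02, 415.88, 348.2, 402.48, 224.62]
Sum = 1867.40

1867.40


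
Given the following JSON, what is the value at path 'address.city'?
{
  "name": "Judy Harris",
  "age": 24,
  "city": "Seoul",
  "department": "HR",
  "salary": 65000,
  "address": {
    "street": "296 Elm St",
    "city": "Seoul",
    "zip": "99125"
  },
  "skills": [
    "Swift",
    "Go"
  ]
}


Query: address.city
Path: address -> city
Value: Seoul

Seoul


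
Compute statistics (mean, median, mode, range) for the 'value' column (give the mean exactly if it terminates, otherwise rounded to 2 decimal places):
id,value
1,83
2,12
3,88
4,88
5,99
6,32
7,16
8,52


Data: [83, 12, 88, 88, 99, 32, 16, 52]
Count: 8
Sum: 470
Mean: 470/8 = 58.75
Sorted: [12, 16, 32, 52, 83, 88, 88, 99]
Median: 67.5
Mode: 88 (2 times)
Range: 99 - 12 = 87
Min: 12, Max: 99

mean=58.75, median=67.5, mode=88, range=87


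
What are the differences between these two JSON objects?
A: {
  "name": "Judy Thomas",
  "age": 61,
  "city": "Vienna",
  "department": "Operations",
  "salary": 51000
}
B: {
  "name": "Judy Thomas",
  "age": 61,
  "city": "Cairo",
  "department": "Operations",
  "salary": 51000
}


Comparing each field (in key order):
  name: same
  age: same
  city: DIFFERENT
  department: same
  salary: same
Differences:
  city: Vienna -> Cairo

1 field(s) changed

1 change: city


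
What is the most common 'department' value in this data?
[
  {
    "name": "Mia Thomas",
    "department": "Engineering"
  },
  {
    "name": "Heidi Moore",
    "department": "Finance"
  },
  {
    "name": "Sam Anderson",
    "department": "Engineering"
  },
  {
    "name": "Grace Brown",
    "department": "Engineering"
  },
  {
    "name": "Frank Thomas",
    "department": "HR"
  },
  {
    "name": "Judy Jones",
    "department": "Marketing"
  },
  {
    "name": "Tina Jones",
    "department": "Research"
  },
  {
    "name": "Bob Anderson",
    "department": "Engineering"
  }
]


Counting 'department' values across 8 records:

  Engineering: 4 ####
  Finance: 1 #
  HR: 1 #
  Marketing: 1 #
  Research: 1 #

Most common: Engineering (4 times)

Engineering (4 times)


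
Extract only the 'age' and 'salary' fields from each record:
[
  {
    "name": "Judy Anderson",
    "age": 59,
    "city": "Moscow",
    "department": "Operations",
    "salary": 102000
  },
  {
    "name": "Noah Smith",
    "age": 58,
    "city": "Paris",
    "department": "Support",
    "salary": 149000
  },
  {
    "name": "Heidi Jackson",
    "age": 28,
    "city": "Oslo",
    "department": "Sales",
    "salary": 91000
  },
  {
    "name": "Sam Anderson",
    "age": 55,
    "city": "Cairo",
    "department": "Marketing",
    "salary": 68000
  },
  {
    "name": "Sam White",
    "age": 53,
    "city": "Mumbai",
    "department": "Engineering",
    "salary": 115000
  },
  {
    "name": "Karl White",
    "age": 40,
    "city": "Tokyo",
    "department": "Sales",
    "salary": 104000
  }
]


Original: 6 records with fields: name, age, city, department, salary
Keep: ['age', 'salary']
Drop: ['name', 'city', 'department']
Result: 6 records, 2 fields each

[
  {
    "age": 59,
    "salary": 102000
  },
  {
    "age": 58,
    "salary": 149000
  },
  {
    "age": 28,
    "salary": 91000
  },
  {
    "age": 55,
    "salary": 68000
  },
  {
    "age": 53,
    "salary": 115000
  },
  {
    "age": 40,
    "salary": 104000
  }
]


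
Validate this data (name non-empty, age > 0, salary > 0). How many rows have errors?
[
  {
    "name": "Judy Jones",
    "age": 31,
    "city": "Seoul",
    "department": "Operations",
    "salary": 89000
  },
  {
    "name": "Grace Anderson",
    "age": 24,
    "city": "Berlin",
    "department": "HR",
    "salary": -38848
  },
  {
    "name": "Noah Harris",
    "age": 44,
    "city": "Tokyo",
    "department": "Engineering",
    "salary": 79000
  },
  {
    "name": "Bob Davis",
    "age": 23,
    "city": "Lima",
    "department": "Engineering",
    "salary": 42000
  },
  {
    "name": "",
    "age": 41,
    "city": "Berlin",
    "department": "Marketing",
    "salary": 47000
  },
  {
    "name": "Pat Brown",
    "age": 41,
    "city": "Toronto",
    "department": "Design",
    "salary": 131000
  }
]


Validating 6 records:
Rules: name non-empty, age > 0, salary > 0

  Row 1 (Judy Jones): OK
  Row 2 (Grace Anderson): negative salary: -38848
  Row 3 (Noah Harris): OK
  Row 4 (Bob Davis): OK
  Row 5 (???): empty name
  Row 6 (Pat Brown): OK

Total errors: 2

2 errors


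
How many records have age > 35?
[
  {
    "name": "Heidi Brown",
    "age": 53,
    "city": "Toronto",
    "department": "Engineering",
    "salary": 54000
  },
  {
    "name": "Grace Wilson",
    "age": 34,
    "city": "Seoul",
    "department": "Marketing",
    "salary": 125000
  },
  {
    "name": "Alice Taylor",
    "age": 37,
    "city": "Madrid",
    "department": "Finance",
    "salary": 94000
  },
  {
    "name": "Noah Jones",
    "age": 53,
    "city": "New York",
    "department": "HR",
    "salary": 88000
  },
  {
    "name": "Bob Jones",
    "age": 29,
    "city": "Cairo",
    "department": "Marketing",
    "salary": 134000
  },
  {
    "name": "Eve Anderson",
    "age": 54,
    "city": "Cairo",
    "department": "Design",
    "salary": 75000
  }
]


Data: 6 records
Condition: age > 35

Checking each record:
  Heidi Brown: 53 MATCH
  Grace Wilson: 34
  Alice Taylor: 37 MATCH
  Noah Jones: 53 MATCH
  Bob Jones: 29
  Eve Anderson: 54 MATCH

Count: 4

4


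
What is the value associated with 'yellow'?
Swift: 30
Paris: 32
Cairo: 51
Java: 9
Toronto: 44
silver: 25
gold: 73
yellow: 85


Looking up key 'yellow'
Value: 85

85


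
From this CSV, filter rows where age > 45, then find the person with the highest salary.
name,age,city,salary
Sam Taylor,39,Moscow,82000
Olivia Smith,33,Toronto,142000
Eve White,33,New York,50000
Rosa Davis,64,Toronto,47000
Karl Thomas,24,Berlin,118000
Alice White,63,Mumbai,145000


Filter: age > 45
Sort by: salary (descending)

Filtered records (2):
  Alice White, age 63, salary $145000
  Rosa Davis, age 64, salary $47000

Highest salary: Alice White ($145000)

Alice White


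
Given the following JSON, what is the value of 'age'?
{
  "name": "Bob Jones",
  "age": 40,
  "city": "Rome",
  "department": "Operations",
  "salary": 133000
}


Looking up field 'age'
Value: 40

40


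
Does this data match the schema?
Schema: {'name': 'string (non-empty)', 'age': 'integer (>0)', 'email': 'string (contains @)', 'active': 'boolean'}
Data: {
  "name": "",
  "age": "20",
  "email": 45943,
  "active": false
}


Validating each field against schema:
  name: FAIL ("" is an empty string)
  age: FAIL ("20" is not an integer)
  email: FAIL (45943 is not a string)
  active: OK (boolean)

Result: INVALID (3 errors: name, age, email)

INVALID (3 errors: name, age, email)


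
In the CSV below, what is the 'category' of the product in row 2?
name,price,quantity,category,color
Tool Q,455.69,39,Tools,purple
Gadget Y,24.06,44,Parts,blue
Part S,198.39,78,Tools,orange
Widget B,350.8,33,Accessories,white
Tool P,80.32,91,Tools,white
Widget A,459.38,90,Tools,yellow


Query: Row 2 ('Gadget Y'), column 'category'
Value: Parts

Parts


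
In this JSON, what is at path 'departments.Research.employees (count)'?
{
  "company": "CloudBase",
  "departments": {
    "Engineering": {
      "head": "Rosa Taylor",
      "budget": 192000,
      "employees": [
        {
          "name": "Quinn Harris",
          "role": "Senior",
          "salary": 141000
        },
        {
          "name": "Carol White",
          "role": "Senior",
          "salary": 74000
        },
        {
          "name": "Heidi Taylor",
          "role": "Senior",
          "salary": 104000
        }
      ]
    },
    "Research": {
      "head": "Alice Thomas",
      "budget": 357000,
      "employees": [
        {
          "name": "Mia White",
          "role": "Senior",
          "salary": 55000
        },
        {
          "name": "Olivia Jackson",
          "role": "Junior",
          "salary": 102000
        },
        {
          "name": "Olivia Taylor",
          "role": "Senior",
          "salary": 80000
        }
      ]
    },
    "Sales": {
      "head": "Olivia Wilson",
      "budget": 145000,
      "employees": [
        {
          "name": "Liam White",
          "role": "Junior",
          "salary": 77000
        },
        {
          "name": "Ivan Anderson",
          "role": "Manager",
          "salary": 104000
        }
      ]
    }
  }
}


Path: departments.Research.employees (count)

Navigate:
  -> departments
  -> Research
  -> employees (array, length 3)

3
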